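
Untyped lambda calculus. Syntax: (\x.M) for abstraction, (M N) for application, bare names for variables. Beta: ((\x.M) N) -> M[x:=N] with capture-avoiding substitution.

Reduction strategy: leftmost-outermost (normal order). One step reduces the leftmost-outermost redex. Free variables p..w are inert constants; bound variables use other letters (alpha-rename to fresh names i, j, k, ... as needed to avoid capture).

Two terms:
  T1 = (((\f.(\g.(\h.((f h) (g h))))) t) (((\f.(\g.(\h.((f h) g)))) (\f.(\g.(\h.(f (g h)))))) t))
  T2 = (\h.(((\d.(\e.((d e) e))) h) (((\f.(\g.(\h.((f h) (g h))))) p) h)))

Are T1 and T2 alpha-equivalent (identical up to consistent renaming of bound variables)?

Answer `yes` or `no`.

Term 1: (((\f.(\g.(\h.((f h) (g h))))) t) (((\f.(\g.(\h.((f h) g)))) (\f.(\g.(\h.(f (g h)))))) t))
Term 2: (\h.(((\d.(\e.((d e) e))) h) (((\f.(\g.(\h.((f h) (g h))))) p) h)))
Alpha-equivalence: compare structure up to binder renaming.
Result: False

Answer: no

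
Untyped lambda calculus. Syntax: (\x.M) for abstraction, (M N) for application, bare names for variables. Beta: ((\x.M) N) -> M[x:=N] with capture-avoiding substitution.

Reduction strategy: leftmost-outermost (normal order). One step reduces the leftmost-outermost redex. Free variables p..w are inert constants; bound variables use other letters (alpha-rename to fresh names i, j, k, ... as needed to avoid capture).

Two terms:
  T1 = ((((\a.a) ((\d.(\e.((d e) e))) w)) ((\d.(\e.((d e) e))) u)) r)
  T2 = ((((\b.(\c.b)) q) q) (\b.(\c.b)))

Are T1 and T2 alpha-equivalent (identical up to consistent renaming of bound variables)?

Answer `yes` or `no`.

Term 1: ((((\a.a) ((\d.(\e.((d e) e))) w)) ((\d.(\e.((d e) e))) u)) r)
Term 2: ((((\b.(\c.b)) q) q) (\b.(\c.b)))
Alpha-equivalence: compare structure up to binder renaming.
Result: False

Answer: no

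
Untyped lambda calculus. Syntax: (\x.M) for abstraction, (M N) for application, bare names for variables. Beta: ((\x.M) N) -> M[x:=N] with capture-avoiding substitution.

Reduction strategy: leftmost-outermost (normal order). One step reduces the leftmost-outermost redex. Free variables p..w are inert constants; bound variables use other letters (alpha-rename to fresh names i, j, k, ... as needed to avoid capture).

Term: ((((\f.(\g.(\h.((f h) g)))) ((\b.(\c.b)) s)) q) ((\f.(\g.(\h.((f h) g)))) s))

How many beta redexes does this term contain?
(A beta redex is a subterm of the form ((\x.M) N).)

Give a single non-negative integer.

Answer: 3

Derivation:
Term: ((((\f.(\g.(\h.((f h) g)))) ((\b.(\c.b)) s)) q) ((\f.(\g.(\h.((f h) g)))) s))
  Redex: ((\f.(\g.(\h.((f h) g)))) ((\b.(\c.b)) s))
  Redex: ((\b.(\c.b)) s)
  Redex: ((\f.(\g.(\h.((f h) g)))) s)
Total redexes: 3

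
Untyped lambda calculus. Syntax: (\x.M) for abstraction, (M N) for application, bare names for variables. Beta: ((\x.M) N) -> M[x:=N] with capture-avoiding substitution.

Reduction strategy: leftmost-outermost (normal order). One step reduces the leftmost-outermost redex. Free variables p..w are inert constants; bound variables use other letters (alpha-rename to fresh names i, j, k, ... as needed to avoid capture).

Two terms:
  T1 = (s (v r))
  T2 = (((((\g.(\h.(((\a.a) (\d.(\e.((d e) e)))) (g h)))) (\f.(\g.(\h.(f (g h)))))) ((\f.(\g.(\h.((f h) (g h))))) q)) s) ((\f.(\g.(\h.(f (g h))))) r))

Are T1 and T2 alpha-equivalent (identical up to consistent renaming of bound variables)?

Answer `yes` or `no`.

Term 1: (s (v r))
Term 2: (((((\g.(\h.(((\a.a) (\d.(\e.((d e) e)))) (g h)))) (\f.(\g.(\h.(f (g h)))))) ((\f.(\g.(\h.((f h) (g h))))) q)) s) ((\f.(\g.(\h.(f (g h))))) r))
Alpha-equivalence: compare structure up to binder renaming.
Result: False

Answer: no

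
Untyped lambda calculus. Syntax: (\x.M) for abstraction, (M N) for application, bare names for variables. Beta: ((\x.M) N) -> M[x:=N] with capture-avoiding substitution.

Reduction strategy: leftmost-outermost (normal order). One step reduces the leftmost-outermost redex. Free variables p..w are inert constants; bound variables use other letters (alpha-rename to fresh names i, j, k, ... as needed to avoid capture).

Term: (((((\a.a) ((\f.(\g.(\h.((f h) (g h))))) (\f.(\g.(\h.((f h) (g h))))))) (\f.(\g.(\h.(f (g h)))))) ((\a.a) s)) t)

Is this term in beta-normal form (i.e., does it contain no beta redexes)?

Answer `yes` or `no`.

Term: (((((\a.a) ((\f.(\g.(\h.((f h) (g h))))) (\f.(\g.(\h.((f h) (g h))))))) (\f.(\g.(\h.(f (g h)))))) ((\a.a) s)) t)
Found 3 beta redex(es).

Answer: no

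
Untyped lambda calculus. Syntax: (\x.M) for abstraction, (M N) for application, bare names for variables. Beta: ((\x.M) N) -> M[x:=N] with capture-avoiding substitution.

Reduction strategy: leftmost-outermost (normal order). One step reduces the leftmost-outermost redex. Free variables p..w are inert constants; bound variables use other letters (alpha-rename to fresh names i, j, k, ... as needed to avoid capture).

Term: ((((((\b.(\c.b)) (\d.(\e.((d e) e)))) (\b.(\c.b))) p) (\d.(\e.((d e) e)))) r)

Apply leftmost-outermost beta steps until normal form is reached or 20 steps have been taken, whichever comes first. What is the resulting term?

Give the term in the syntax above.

Step 0: ((((((\b.(\c.b)) (\d.(\e.((d e) e)))) (\b.(\c.b))) p) (\d.(\e.((d e) e)))) r)
Step 1: (((((\c.(\d.(\e.((d e) e)))) (\b.(\c.b))) p) (\d.(\e.((d e) e)))) r)
Step 2: ((((\d.(\e.((d e) e))) p) (\d.(\e.((d e) e)))) r)
Step 3: (((\e.((p e) e)) (\d.(\e.((d e) e)))) r)
Step 4: (((p (\d.(\e.((d e) e)))) (\d.(\e.((d e) e)))) r)

Answer: (((p (\d.(\e.((d e) e)))) (\d.(\e.((d e) e)))) r)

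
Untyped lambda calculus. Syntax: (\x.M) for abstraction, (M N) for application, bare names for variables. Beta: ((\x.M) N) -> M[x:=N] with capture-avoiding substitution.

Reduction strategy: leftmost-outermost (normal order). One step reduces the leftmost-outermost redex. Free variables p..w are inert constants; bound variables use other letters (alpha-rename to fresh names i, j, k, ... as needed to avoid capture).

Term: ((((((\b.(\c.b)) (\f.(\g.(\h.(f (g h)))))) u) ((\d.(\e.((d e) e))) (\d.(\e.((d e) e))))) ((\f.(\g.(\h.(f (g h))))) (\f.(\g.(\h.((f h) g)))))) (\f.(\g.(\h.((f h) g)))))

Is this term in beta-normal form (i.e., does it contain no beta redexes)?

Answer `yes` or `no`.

Answer: no

Derivation:
Term: ((((((\b.(\c.b)) (\f.(\g.(\h.(f (g h)))))) u) ((\d.(\e.((d e) e))) (\d.(\e.((d e) e))))) ((\f.(\g.(\h.(f (g h))))) (\f.(\g.(\h.((f h) g)))))) (\f.(\g.(\h.((f h) g)))))
Found 3 beta redex(es).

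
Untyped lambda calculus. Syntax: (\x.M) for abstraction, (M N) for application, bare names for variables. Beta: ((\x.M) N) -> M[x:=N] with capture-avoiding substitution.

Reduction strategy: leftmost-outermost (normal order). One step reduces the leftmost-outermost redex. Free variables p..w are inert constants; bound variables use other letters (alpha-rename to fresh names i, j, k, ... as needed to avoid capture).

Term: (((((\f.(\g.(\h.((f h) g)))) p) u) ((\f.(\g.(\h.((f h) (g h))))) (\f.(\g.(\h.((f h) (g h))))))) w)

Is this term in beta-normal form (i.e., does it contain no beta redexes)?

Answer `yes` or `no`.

Term: (((((\f.(\g.(\h.((f h) g)))) p) u) ((\f.(\g.(\h.((f h) (g h))))) (\f.(\g.(\h.((f h) (g h))))))) w)
Found 2 beta redex(es).

Answer: no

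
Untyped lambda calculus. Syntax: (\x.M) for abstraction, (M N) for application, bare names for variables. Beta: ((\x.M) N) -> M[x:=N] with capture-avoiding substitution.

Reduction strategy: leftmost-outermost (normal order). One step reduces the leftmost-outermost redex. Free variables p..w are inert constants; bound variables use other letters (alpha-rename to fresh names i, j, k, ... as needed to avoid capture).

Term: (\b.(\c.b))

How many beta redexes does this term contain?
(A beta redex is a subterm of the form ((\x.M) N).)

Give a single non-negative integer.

Answer: 0

Derivation:
Term: (\b.(\c.b))
  (no redexes)
Total redexes: 0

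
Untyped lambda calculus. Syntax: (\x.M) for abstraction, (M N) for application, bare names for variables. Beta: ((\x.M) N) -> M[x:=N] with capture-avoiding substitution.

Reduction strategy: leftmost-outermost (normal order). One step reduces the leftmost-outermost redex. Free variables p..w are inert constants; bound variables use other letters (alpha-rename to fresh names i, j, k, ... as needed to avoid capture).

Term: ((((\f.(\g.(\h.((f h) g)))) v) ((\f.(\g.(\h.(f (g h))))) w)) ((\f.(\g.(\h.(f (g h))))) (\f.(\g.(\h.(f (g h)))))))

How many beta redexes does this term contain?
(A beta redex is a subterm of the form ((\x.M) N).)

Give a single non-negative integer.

Term: ((((\f.(\g.(\h.((f h) g)))) v) ((\f.(\g.(\h.(f (g h))))) w)) ((\f.(\g.(\h.(f (g h))))) (\f.(\g.(\h.(f (g h)))))))
  Redex: ((\f.(\g.(\h.((f h) g)))) v)
  Redex: ((\f.(\g.(\h.(f (g h))))) w)
  Redex: ((\f.(\g.(\h.(f (g h))))) (\f.(\g.(\h.(f (g h))))))
Total redexes: 3

Answer: 3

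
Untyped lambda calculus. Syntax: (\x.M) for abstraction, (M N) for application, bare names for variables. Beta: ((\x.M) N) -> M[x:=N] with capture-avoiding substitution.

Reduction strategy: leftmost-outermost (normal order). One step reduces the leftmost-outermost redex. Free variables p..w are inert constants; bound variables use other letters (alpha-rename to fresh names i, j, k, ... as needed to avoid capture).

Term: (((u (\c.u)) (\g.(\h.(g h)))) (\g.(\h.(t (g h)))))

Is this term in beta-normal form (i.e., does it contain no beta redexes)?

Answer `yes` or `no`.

Term: (((u (\c.u)) (\g.(\h.(g h)))) (\g.(\h.(t (g h)))))
No beta redexes found.

Answer: yes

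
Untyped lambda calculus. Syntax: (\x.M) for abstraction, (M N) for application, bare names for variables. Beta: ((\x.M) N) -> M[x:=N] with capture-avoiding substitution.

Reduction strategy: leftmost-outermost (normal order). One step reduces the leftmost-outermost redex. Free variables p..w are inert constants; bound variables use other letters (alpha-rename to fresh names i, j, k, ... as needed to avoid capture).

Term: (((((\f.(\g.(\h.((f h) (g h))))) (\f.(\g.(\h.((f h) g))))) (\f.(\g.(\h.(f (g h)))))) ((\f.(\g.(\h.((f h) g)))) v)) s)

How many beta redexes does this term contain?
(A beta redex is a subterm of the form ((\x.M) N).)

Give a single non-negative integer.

Answer: 2

Derivation:
Term: (((((\f.(\g.(\h.((f h) (g h))))) (\f.(\g.(\h.((f h) g))))) (\f.(\g.(\h.(f (g h)))))) ((\f.(\g.(\h.((f h) g)))) v)) s)
  Redex: ((\f.(\g.(\h.((f h) (g h))))) (\f.(\g.(\h.((f h) g)))))
  Redex: ((\f.(\g.(\h.((f h) g)))) v)
Total redexes: 2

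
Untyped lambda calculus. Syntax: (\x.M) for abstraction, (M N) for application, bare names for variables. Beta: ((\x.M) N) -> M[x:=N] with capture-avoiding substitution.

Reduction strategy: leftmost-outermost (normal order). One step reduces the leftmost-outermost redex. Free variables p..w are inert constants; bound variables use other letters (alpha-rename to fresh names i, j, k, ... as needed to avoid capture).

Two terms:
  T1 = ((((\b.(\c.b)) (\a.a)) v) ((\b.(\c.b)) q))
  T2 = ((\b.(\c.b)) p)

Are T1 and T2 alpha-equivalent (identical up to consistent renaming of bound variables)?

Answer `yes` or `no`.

Term 1: ((((\b.(\c.b)) (\a.a)) v) ((\b.(\c.b)) q))
Term 2: ((\b.(\c.b)) p)
Alpha-equivalence: compare structure up to binder renaming.
Result: False

Answer: no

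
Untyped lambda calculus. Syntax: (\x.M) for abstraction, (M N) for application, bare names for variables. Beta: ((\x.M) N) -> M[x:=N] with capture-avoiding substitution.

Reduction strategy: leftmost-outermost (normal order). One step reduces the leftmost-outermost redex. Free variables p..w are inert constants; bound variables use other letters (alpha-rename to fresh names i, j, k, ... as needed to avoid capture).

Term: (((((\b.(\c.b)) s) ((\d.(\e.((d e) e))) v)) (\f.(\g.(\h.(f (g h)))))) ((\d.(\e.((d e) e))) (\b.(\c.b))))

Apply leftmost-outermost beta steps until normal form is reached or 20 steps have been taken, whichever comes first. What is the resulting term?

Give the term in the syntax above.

Answer: ((s (\f.(\g.(\h.(f (g h)))))) (\e.e))

Derivation:
Step 0: (((((\b.(\c.b)) s) ((\d.(\e.((d e) e))) v)) (\f.(\g.(\h.(f (g h)))))) ((\d.(\e.((d e) e))) (\b.(\c.b))))
Step 1: ((((\c.s) ((\d.(\e.((d e) e))) v)) (\f.(\g.(\h.(f (g h)))))) ((\d.(\e.((d e) e))) (\b.(\c.b))))
Step 2: ((s (\f.(\g.(\h.(f (g h)))))) ((\d.(\e.((d e) e))) (\b.(\c.b))))
Step 3: ((s (\f.(\g.(\h.(f (g h)))))) (\e.(((\b.(\c.b)) e) e)))
Step 4: ((s (\f.(\g.(\h.(f (g h)))))) (\e.((\c.e) e)))
Step 5: ((s (\f.(\g.(\h.(f (g h)))))) (\e.e))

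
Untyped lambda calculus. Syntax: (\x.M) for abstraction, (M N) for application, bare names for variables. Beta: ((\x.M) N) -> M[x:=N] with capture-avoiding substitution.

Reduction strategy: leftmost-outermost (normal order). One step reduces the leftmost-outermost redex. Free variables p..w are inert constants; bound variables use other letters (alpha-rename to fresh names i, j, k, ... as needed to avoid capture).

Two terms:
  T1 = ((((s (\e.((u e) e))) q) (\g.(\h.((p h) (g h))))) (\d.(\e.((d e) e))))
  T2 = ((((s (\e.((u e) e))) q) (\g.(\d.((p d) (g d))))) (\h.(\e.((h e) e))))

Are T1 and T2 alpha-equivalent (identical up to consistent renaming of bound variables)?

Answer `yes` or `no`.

Answer: yes

Derivation:
Term 1: ((((s (\e.((u e) e))) q) (\g.(\h.((p h) (g h))))) (\d.(\e.((d e) e))))
Term 2: ((((s (\e.((u e) e))) q) (\g.(\d.((p d) (g d))))) (\h.(\e.((h e) e))))
Alpha-equivalence: compare structure up to binder renaming.
Result: True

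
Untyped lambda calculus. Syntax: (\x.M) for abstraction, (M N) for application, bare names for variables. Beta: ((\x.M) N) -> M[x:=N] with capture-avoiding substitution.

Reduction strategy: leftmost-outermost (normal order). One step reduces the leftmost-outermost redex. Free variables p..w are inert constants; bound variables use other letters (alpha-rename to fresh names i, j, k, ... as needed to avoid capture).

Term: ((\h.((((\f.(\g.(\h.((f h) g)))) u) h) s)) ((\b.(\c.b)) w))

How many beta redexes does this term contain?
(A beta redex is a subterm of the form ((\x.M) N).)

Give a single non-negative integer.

Answer: 3

Derivation:
Term: ((\h.((((\f.(\g.(\h.((f h) g)))) u) h) s)) ((\b.(\c.b)) w))
  Redex: ((\h.((((\f.(\g.(\h.((f h) g)))) u) h) s)) ((\b.(\c.b)) w))
  Redex: ((\f.(\g.(\h.((f h) g)))) u)
  Redex: ((\b.(\c.b)) w)
Total redexes: 3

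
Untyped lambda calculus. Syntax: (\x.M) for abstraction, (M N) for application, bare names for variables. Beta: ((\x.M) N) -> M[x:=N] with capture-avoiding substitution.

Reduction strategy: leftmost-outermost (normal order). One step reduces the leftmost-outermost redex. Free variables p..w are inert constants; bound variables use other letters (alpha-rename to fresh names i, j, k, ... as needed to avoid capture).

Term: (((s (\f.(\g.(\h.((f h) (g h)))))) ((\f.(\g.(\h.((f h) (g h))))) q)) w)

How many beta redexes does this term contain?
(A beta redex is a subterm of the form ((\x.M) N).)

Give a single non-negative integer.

Answer: 1

Derivation:
Term: (((s (\f.(\g.(\h.((f h) (g h)))))) ((\f.(\g.(\h.((f h) (g h))))) q)) w)
  Redex: ((\f.(\g.(\h.((f h) (g h))))) q)
Total redexes: 1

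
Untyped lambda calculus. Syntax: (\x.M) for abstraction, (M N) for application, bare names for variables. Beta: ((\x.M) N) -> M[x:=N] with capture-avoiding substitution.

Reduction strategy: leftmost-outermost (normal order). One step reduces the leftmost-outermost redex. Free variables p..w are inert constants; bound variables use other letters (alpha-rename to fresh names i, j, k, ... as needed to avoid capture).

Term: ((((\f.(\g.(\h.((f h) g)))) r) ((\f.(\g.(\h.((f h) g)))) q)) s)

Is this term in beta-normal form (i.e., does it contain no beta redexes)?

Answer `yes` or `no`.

Answer: no

Derivation:
Term: ((((\f.(\g.(\h.((f h) g)))) r) ((\f.(\g.(\h.((f h) g)))) q)) s)
Found 2 beta redex(es).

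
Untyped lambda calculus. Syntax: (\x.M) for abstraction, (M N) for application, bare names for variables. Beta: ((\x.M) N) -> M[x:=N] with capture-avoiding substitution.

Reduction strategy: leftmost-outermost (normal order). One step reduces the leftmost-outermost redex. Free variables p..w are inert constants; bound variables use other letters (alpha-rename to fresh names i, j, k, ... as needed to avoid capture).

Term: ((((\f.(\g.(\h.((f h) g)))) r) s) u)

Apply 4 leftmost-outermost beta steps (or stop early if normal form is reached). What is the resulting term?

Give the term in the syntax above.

Step 0: ((((\f.(\g.(\h.((f h) g)))) r) s) u)
Step 1: (((\g.(\h.((r h) g))) s) u)
Step 2: ((\h.((r h) s)) u)
Step 3: ((r u) s)
Step 4: (normal form reached)

Answer: ((r u) s)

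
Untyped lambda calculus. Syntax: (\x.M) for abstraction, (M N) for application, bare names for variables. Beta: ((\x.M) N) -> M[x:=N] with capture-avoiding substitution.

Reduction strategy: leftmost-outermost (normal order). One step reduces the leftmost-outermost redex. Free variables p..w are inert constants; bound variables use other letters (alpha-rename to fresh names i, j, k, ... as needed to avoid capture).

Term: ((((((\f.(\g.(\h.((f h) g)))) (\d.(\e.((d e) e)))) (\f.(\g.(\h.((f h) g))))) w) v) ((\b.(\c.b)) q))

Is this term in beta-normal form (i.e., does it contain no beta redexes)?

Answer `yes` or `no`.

Answer: no

Derivation:
Term: ((((((\f.(\g.(\h.((f h) g)))) (\d.(\e.((d e) e)))) (\f.(\g.(\h.((f h) g))))) w) v) ((\b.(\c.b)) q))
Found 2 beta redex(es).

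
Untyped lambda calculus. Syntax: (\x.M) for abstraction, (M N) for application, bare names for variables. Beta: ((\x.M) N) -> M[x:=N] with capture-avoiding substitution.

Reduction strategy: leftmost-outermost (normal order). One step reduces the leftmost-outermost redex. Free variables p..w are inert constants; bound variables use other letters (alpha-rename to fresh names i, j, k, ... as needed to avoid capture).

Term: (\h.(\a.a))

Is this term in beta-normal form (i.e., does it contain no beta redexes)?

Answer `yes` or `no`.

Term: (\h.(\a.a))
No beta redexes found.

Answer: yes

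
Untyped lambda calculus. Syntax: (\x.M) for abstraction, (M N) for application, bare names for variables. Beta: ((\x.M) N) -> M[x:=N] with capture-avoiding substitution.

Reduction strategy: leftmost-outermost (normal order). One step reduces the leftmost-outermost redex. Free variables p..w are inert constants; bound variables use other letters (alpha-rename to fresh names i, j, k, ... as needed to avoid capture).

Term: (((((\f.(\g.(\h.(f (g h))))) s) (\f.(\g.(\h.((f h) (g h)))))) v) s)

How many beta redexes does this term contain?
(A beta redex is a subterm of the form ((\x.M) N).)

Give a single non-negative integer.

Answer: 1

Derivation:
Term: (((((\f.(\g.(\h.(f (g h))))) s) (\f.(\g.(\h.((f h) (g h)))))) v) s)
  Redex: ((\f.(\g.(\h.(f (g h))))) s)
Total redexes: 1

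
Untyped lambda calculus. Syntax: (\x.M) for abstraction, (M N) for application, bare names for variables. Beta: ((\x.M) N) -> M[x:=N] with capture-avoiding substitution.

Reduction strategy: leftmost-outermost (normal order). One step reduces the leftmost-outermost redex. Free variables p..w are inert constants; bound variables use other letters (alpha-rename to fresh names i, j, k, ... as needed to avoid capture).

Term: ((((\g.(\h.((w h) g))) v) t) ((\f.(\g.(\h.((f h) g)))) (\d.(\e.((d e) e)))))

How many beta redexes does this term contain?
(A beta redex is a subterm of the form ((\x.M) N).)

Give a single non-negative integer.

Term: ((((\g.(\h.((w h) g))) v) t) ((\f.(\g.(\h.((f h) g)))) (\d.(\e.((d e) e)))))
  Redex: ((\g.(\h.((w h) g))) v)
  Redex: ((\f.(\g.(\h.((f h) g)))) (\d.(\e.((d e) e))))
Total redexes: 2

Answer: 2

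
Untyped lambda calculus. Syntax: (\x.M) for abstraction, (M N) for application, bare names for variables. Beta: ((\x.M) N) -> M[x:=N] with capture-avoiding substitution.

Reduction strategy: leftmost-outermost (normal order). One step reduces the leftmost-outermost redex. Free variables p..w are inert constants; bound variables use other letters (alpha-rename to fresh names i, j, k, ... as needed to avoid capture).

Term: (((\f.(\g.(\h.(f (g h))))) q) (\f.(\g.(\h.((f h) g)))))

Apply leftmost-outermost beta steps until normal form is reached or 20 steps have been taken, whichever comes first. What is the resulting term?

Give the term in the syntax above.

Answer: (\h.(q (\g.(\i.((h i) g)))))

Derivation:
Step 0: (((\f.(\g.(\h.(f (g h))))) q) (\f.(\g.(\h.((f h) g)))))
Step 1: ((\g.(\h.(q (g h)))) (\f.(\g.(\h.((f h) g)))))
Step 2: (\h.(q ((\f.(\g.(\h.((f h) g)))) h)))
Step 3: (\h.(q (\g.(\i.((h i) g)))))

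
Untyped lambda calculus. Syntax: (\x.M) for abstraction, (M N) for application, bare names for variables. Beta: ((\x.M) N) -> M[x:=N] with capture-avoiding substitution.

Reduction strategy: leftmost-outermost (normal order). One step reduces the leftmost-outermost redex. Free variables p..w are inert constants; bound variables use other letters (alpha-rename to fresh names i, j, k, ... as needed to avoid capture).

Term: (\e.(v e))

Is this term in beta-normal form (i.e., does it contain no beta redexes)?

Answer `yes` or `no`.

Term: (\e.(v e))
No beta redexes found.

Answer: yes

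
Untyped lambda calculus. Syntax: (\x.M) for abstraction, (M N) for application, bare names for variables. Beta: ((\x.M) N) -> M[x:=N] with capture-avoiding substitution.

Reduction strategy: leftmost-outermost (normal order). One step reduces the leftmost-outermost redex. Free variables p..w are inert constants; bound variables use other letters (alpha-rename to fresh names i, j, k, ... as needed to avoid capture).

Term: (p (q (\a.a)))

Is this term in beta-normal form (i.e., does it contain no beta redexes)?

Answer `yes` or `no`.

Term: (p (q (\a.a)))
No beta redexes found.

Answer: yes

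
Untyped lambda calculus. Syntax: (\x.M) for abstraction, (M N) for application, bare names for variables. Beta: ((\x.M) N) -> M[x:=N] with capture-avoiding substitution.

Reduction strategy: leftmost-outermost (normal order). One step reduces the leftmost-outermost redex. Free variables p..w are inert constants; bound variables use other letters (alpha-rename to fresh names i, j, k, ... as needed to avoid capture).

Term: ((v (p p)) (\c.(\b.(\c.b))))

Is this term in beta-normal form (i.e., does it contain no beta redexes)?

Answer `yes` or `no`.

Term: ((v (p p)) (\c.(\b.(\c.b))))
No beta redexes found.

Answer: yes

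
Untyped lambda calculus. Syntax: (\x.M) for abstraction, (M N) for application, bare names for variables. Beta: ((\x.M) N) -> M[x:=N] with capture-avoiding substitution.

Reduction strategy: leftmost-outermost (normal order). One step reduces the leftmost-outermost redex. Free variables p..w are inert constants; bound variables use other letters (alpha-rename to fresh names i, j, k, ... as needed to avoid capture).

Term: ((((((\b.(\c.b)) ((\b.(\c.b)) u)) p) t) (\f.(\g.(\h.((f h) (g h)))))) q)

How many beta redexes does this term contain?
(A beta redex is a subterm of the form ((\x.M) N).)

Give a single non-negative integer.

Term: ((((((\b.(\c.b)) ((\b.(\c.b)) u)) p) t) (\f.(\g.(\h.((f h) (g h)))))) q)
  Redex: ((\b.(\c.b)) ((\b.(\c.b)) u))
  Redex: ((\b.(\c.b)) u)
Total redexes: 2

Answer: 2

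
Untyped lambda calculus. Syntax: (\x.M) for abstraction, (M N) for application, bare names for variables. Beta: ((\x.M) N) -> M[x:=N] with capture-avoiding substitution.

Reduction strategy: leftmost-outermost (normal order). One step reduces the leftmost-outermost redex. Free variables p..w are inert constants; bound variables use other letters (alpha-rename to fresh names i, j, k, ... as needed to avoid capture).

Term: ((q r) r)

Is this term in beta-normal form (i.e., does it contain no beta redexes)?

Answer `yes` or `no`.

Term: ((q r) r)
No beta redexes found.

Answer: yes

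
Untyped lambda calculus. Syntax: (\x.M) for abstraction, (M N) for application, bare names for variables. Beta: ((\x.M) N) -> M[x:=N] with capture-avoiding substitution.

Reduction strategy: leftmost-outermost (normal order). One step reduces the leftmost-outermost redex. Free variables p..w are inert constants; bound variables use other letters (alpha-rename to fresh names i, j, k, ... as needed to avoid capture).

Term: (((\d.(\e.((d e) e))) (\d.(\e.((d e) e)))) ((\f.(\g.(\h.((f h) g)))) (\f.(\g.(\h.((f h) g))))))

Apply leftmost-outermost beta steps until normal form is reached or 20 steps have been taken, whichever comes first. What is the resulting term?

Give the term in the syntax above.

Answer: (\h.(\i.(\j.((h j) i))))

Derivation:
Step 0: (((\d.(\e.((d e) e))) (\d.(\e.((d e) e)))) ((\f.(\g.(\h.((f h) g)))) (\f.(\g.(\h.((f h) g))))))
Step 1: ((\e.(((\d.(\e.((d e) e))) e) e)) ((\f.(\g.(\h.((f h) g)))) (\f.(\g.(\h.((f h) g))))))
Step 2: (((\d.(\e.((d e) e))) ((\f.(\g.(\h.((f h) g)))) (\f.(\g.(\h.((f h) g)))))) ((\f.(\g.(\h.((f h) g)))) (\f.(\g.(\h.((f h) g))))))
Step 3: ((\e.((((\f.(\g.(\h.((f h) g)))) (\f.(\g.(\h.((f h) g))))) e) e)) ((\f.(\g.(\h.((f h) g)))) (\f.(\g.(\h.((f h) g))))))
Step 4: ((((\f.(\g.(\h.((f h) g)))) (\f.(\g.(\h.((f h) g))))) ((\f.(\g.(\h.((f h) g)))) (\f.(\g.(\h.((f h) g)))))) ((\f.(\g.(\h.((f h) g)))) (\f.(\g.(\h.((f h) g))))))
Step 5: (((\g.(\h.(((\f.(\g.(\h.((f h) g)))) h) g))) ((\f.(\g.(\h.((f h) g)))) (\f.(\g.(\h.((f h) g)))))) ((\f.(\g.(\h.((f h) g)))) (\f.(\g.(\h.((f h) g))))))
Step 6: ((\h.(((\f.(\g.(\h.((f h) g)))) h) ((\f.(\g.(\h.((f h) g)))) (\f.(\g.(\h.((f h) g))))))) ((\f.(\g.(\h.((f h) g)))) (\f.(\g.(\h.((f h) g))))))
Step 7: (((\f.(\g.(\h.((f h) g)))) ((\f.(\g.(\h.((f h) g)))) (\f.(\g.(\h.((f h) g)))))) ((\f.(\g.(\h.((f h) g)))) (\f.(\g.(\h.((f h) g))))))
Step 8: ((\g.(\h.((((\f.(\g.(\h.((f h) g)))) (\f.(\g.(\h.((f h) g))))) h) g))) ((\f.(\g.(\h.((f h) g)))) (\f.(\g.(\h.((f h) g))))))
Step 9: (\h.((((\f.(\g.(\h.((f h) g)))) (\f.(\g.(\h.((f h) g))))) h) ((\f.(\g.(\h.((f h) g)))) (\f.(\g.(\h.((f h) g)))))))
Step 10: (\h.(((\g.(\h.(((\f.(\g.(\h.((f h) g)))) h) g))) h) ((\f.(\g.(\h.((f h) g)))) (\f.(\g.(\h.((f h) g)))))))
Step 11: (\h.((\i.(((\f.(\g.(\h.((f h) g)))) i) h)) ((\f.(\g.(\h.((f h) g)))) (\f.(\g.(\h.((f h) g)))))))
Step 12: (\h.(((\f.(\g.(\h.((f h) g)))) ((\f.(\g.(\h.((f h) g)))) (\f.(\g.(\h.((f h) g)))))) h))
Step 13: (\h.((\g.(\h.((((\f.(\g.(\h.((f h) g)))) (\f.(\g.(\h.((f h) g))))) h) g))) h))
Step 14: (\h.(\i.((((\f.(\g.(\h.((f h) g)))) (\f.(\g.(\h.((f h) g))))) i) h)))
Step 15: (\h.(\i.(((\g.(\h.(((\f.(\g.(\h.((f h) g)))) h) g))) i) h)))
Step 16: (\h.(\i.((\h.(((\f.(\g.(\h.((f h) g)))) h) i)) h)))
Step 17: (\h.(\i.(((\f.(\g.(\h.((f h) g)))) h) i)))
Step 18: (\h.(\i.((\g.(\i.((h i) g))) i)))
Step 19: (\h.(\i.(\j.((h j) i))))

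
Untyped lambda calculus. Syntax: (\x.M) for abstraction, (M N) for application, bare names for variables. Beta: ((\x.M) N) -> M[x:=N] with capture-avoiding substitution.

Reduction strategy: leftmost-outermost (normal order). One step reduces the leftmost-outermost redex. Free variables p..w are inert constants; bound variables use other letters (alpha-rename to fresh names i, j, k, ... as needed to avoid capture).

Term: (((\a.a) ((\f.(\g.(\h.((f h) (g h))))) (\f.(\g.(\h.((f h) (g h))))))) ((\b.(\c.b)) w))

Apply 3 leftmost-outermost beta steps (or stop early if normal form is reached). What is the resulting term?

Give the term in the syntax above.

Step 0: (((\a.a) ((\f.(\g.(\h.((f h) (g h))))) (\f.(\g.(\h.((f h) (g h))))))) ((\b.(\c.b)) w))
Step 1: (((\f.(\g.(\h.((f h) (g h))))) (\f.(\g.(\h.((f h) (g h)))))) ((\b.(\c.b)) w))
Step 2: ((\g.(\h.(((\f.(\g.(\h.((f h) (g h))))) h) (g h)))) ((\b.(\c.b)) w))
Step 3: (\h.(((\f.(\g.(\h.((f h) (g h))))) h) (((\b.(\c.b)) w) h)))

Answer: (\h.(((\f.(\g.(\h.((f h) (g h))))) h) (((\b.(\c.b)) w) h)))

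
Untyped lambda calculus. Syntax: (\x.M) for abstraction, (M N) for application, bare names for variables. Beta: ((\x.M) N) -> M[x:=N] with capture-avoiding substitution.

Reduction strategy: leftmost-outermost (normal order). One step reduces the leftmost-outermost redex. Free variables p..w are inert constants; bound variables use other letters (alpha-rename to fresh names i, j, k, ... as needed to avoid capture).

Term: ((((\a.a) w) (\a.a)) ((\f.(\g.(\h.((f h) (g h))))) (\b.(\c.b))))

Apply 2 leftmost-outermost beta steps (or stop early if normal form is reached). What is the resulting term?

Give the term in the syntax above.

Answer: ((w (\a.a)) (\g.(\h.(((\b.(\c.b)) h) (g h)))))

Derivation:
Step 0: ((((\a.a) w) (\a.a)) ((\f.(\g.(\h.((f h) (g h))))) (\b.(\c.b))))
Step 1: ((w (\a.a)) ((\f.(\g.(\h.((f h) (g h))))) (\b.(\c.b))))
Step 2: ((w (\a.a)) (\g.(\h.(((\b.(\c.b)) h) (g h)))))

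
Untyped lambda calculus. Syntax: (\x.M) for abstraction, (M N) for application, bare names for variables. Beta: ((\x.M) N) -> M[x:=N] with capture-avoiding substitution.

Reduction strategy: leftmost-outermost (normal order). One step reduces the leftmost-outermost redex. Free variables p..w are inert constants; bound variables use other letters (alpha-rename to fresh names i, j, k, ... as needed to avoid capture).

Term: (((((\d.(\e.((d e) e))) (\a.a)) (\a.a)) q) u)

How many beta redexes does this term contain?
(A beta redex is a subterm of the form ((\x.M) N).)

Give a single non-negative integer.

Term: (((((\d.(\e.((d e) e))) (\a.a)) (\a.a)) q) u)
  Redex: ((\d.(\e.((d e) e))) (\a.a))
Total redexes: 1

Answer: 1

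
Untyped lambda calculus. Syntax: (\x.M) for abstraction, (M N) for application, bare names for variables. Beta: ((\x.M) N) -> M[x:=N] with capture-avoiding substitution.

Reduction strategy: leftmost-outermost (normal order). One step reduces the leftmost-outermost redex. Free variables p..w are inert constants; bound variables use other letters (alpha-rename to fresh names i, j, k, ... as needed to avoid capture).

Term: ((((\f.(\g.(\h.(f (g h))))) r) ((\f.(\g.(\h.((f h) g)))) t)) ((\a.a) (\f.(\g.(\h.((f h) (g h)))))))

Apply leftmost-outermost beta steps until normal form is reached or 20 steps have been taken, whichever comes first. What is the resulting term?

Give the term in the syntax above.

Answer: (r (\h.((t h) (\f.(\g.(\h.((f h) (g h))))))))

Derivation:
Step 0: ((((\f.(\g.(\h.(f (g h))))) r) ((\f.(\g.(\h.((f h) g)))) t)) ((\a.a) (\f.(\g.(\h.((f h) (g h)))))))
Step 1: (((\g.(\h.(r (g h)))) ((\f.(\g.(\h.((f h) g)))) t)) ((\a.a) (\f.(\g.(\h.((f h) (g h)))))))
Step 2: ((\h.(r (((\f.(\g.(\h.((f h) g)))) t) h))) ((\a.a) (\f.(\g.(\h.((f h) (g h)))))))
Step 3: (r (((\f.(\g.(\h.((f h) g)))) t) ((\a.a) (\f.(\g.(\h.((f h) (g h))))))))
Step 4: (r ((\g.(\h.((t h) g))) ((\a.a) (\f.(\g.(\h.((f h) (g h))))))))
Step 5: (r (\h.((t h) ((\a.a) (\f.(\g.(\h.((f h) (g h)))))))))
Step 6: (r (\h.((t h) (\f.(\g.(\h.((f h) (g h))))))))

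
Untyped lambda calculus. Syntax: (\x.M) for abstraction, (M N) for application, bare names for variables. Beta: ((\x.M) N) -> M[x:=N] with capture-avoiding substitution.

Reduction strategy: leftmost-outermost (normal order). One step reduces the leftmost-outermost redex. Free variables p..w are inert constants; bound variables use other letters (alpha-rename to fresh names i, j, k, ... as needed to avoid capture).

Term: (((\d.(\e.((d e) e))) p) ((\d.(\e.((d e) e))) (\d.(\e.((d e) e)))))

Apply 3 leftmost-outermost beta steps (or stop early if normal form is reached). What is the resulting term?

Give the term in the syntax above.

Step 0: (((\d.(\e.((d e) e))) p) ((\d.(\e.((d e) e))) (\d.(\e.((d e) e)))))
Step 1: ((\e.((p e) e)) ((\d.(\e.((d e) e))) (\d.(\e.((d e) e)))))
Step 2: ((p ((\d.(\e.((d e) e))) (\d.(\e.((d e) e))))) ((\d.(\e.((d e) e))) (\d.(\e.((d e) e)))))
Step 3: ((p (\e.(((\d.(\e.((d e) e))) e) e))) ((\d.(\e.((d e) e))) (\d.(\e.((d e) e)))))

Answer: ((p (\e.(((\d.(\e.((d e) e))) e) e))) ((\d.(\e.((d e) e))) (\d.(\e.((d e) e)))))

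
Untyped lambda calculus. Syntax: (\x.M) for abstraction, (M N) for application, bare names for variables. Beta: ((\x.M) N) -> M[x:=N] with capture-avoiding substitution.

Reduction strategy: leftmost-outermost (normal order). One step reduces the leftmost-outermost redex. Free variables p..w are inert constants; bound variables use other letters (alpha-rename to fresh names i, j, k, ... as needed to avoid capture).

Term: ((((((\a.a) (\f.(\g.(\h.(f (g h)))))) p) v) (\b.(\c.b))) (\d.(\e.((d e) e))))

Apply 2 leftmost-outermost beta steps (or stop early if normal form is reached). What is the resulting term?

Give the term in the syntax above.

Step 0: ((((((\a.a) (\f.(\g.(\h.(f (g h)))))) p) v) (\b.(\c.b))) (\d.(\e.((d e) e))))
Step 1: (((((\f.(\g.(\h.(f (g h))))) p) v) (\b.(\c.b))) (\d.(\e.((d e) e))))
Step 2: ((((\g.(\h.(p (g h)))) v) (\b.(\c.b))) (\d.(\e.((d e) e))))

Answer: ((((\g.(\h.(p (g h)))) v) (\b.(\c.b))) (\d.(\e.((d e) e))))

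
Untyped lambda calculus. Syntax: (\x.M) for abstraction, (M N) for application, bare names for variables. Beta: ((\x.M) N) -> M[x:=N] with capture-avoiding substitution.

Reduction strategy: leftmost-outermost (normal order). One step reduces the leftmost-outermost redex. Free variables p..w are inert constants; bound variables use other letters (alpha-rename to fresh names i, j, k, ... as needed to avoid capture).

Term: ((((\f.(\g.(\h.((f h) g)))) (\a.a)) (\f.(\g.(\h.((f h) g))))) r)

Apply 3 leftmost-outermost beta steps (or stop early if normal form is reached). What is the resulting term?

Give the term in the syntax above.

Answer: (((\a.a) r) (\f.(\g.(\h.((f h) g)))))

Derivation:
Step 0: ((((\f.(\g.(\h.((f h) g)))) (\a.a)) (\f.(\g.(\h.((f h) g))))) r)
Step 1: (((\g.(\h.(((\a.a) h) g))) (\f.(\g.(\h.((f h) g))))) r)
Step 2: ((\h.(((\a.a) h) (\f.(\g.(\h.((f h) g)))))) r)
Step 3: (((\a.a) r) (\f.(\g.(\h.((f h) g)))))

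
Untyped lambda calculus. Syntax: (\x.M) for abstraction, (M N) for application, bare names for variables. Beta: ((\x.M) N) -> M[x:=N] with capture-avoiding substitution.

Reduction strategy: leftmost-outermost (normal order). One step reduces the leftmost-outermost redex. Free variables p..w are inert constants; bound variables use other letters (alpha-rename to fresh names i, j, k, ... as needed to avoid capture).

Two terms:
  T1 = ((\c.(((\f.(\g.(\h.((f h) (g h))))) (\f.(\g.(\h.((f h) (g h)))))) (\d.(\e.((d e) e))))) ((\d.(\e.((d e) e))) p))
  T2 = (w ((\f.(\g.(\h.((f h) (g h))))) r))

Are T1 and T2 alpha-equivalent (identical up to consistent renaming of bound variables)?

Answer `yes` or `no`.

Term 1: ((\c.(((\f.(\g.(\h.((f h) (g h))))) (\f.(\g.(\h.((f h) (g h)))))) (\d.(\e.((d e) e))))) ((\d.(\e.((d e) e))) p))
Term 2: (w ((\f.(\g.(\h.((f h) (g h))))) r))
Alpha-equivalence: compare structure up to binder renaming.
Result: False

Answer: no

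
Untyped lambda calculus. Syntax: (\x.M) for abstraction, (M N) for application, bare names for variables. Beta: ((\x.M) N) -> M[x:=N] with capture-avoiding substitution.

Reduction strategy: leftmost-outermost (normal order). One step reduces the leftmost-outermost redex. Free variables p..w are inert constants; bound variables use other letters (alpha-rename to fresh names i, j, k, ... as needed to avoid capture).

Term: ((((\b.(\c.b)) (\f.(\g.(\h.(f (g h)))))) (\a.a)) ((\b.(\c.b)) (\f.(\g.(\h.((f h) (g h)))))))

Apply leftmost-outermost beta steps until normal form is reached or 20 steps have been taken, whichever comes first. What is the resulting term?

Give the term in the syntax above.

Step 0: ((((\b.(\c.b)) (\f.(\g.(\h.(f (g h)))))) (\a.a)) ((\b.(\c.b)) (\f.(\g.(\h.((f h) (g h)))))))
Step 1: (((\c.(\f.(\g.(\h.(f (g h)))))) (\a.a)) ((\b.(\c.b)) (\f.(\g.(\h.((f h) (g h)))))))
Step 2: ((\f.(\g.(\h.(f (g h))))) ((\b.(\c.b)) (\f.(\g.(\h.((f h) (g h)))))))
Step 3: (\g.(\h.(((\b.(\c.b)) (\f.(\g.(\h.((f h) (g h)))))) (g h))))
Step 4: (\g.(\h.((\c.(\f.(\g.(\h.((f h) (g h)))))) (g h))))
Step 5: (\g.(\h.(\f.(\g.(\h.((f h) (g h)))))))

Answer: (\g.(\h.(\f.(\g.(\h.((f h) (g h)))))))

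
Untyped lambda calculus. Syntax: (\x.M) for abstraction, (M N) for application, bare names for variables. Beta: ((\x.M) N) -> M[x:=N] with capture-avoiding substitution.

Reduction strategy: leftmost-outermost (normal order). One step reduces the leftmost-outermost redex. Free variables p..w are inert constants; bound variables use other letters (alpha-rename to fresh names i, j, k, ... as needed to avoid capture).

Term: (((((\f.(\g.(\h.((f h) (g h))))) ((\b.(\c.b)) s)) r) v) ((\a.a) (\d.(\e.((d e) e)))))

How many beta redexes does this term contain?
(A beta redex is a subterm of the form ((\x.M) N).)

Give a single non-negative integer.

Answer: 3

Derivation:
Term: (((((\f.(\g.(\h.((f h) (g h))))) ((\b.(\c.b)) s)) r) v) ((\a.a) (\d.(\e.((d e) e)))))
  Redex: ((\f.(\g.(\h.((f h) (g h))))) ((\b.(\c.b)) s))
  Redex: ((\b.(\c.b)) s)
  Redex: ((\a.a) (\d.(\e.((d e) e))))
Total redexes: 3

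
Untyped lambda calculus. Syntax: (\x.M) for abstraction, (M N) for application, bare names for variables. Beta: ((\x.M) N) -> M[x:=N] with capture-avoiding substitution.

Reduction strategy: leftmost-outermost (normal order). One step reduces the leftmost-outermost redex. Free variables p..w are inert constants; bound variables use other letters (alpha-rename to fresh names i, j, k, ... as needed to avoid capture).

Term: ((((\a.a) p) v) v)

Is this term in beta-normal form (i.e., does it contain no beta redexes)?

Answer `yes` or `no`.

Answer: no

Derivation:
Term: ((((\a.a) p) v) v)
Found 1 beta redex(es).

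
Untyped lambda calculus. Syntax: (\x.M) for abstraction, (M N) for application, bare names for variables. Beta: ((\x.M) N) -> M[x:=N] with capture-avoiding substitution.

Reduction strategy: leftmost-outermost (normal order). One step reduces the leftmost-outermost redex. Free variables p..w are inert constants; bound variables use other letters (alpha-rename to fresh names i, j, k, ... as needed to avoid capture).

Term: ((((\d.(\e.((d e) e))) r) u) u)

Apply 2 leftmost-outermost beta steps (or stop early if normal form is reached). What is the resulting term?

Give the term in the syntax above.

Answer: (((r u) u) u)

Derivation:
Step 0: ((((\d.(\e.((d e) e))) r) u) u)
Step 1: (((\e.((r e) e)) u) u)
Step 2: (((r u) u) u)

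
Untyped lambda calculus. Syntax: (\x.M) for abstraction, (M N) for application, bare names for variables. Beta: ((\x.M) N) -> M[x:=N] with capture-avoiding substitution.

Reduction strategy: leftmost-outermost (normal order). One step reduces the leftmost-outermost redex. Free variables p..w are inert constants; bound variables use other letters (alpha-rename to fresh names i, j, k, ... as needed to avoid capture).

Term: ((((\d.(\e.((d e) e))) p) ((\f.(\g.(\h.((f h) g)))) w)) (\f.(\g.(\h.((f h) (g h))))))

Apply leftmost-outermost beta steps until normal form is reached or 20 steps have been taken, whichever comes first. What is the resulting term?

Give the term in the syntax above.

Answer: (((p (\g.(\h.((w h) g)))) (\g.(\h.((w h) g)))) (\f.(\g.(\h.((f h) (g h))))))

Derivation:
Step 0: ((((\d.(\e.((d e) e))) p) ((\f.(\g.(\h.((f h) g)))) w)) (\f.(\g.(\h.((f h) (g h))))))
Step 1: (((\e.((p e) e)) ((\f.(\g.(\h.((f h) g)))) w)) (\f.(\g.(\h.((f h) (g h))))))
Step 2: (((p ((\f.(\g.(\h.((f h) g)))) w)) ((\f.(\g.(\h.((f h) g)))) w)) (\f.(\g.(\h.((f h) (g h))))))
Step 3: (((p (\g.(\h.((w h) g)))) ((\f.(\g.(\h.((f h) g)))) w)) (\f.(\g.(\h.((f h) (g h))))))
Step 4: (((p (\g.(\h.((w h) g)))) (\g.(\h.((w h) g)))) (\f.(\g.(\h.((f h) (g h))))))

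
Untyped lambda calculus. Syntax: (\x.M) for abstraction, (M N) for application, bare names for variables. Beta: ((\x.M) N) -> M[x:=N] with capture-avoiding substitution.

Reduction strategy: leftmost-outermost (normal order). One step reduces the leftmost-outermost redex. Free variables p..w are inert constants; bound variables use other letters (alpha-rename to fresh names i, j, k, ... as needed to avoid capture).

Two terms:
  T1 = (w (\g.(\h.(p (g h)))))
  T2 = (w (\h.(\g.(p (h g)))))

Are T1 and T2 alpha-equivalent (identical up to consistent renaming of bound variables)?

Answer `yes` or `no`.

Answer: yes

Derivation:
Term 1: (w (\g.(\h.(p (g h)))))
Term 2: (w (\h.(\g.(p (h g)))))
Alpha-equivalence: compare structure up to binder renaming.
Result: True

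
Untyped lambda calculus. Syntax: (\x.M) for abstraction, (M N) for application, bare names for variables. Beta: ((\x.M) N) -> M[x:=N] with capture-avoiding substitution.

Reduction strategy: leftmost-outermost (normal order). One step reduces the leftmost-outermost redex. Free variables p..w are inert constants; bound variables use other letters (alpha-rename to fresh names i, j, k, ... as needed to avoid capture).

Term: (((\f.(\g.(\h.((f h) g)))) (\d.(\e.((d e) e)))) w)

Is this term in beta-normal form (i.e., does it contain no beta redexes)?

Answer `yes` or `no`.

Term: (((\f.(\g.(\h.((f h) g)))) (\d.(\e.((d e) e)))) w)
Found 1 beta redex(es).

Answer: no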